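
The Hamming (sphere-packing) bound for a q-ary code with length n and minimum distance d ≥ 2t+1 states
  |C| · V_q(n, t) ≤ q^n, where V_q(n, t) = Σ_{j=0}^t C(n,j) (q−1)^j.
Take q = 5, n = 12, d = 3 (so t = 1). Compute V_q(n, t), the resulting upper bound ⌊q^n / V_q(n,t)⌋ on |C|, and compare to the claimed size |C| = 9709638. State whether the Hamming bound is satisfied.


V_q(n, t) = 49, q^n = 244140625, Hamming bound = 4982461, |C| = 9709638 > bound (violated).

Step 1: Compute V_q(n, t) = Σ_{j=0}^1 C(n, j) (q−1)^j.
  j = 0: C(12,0)·(4)^0 = 1·1 = 1.
  j = 1: C(12,1)·(4)^1 = 12·4 = 48.
  V_q(n, t) = 1 + 48 = 49.
Step 2: q^n = 5^12 = 244140625.
Step 3: Hamming bound ⌊q^n / V_q(n,t)⌋ = ⌊244140625/49⌋ = 4982461.
Step 4: Compare |C| = 9709638 to 4982461: violated.
The claimed |C| lies above the Hamming bound, so no 5-ary code of length 12 with d ≥ 3 can have 9709638 codewords.


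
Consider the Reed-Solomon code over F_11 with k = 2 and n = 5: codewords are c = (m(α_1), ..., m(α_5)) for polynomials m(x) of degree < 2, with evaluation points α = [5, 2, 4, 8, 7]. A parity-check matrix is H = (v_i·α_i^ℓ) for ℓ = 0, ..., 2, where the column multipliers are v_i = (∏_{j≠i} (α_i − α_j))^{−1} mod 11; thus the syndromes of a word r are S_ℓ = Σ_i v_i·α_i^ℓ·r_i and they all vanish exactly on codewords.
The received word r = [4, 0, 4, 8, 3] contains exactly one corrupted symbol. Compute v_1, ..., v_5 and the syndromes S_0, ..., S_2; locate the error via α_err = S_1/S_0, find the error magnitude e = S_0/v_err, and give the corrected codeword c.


S = (3, 1, 4), error at position 3, error magnitude e = 5, c = [4, 0, 10, 8, 3].

Step 1: column multipliers v_i = (∏_{j≠i}(α_i − α_j))^{−1} mod 11.
  i = 1 (α = 5): (5−2)(5−4)(5−8)(5−7) = 3·1·(−3)·(−2) = 18 ≡ 7, so v_1 = 7^{−1} = 8 (mod 11).
  i = 2 (α = 2): (2−5)(2−4)(2−8)(2−7) = (−3)·(−2)·(−6)·(−5) = 180 ≡ 4, so v_2 = 4^{−1} = 3 (mod 11).
  i = 3 (α = 4): (4−5)(4−2)(4−8)(4−7) = (−1)·2·(−4)·(−3) = −24 ≡ 9, so v_3 = 9^{−1} = 5 (mod 11).
  i = 4 (α = 8): (8−5)(8−2)(8−4)(8−7) = 3·6·4·1 = 72 ≡ 6, so v_4 = 6^{−1} = 2 (mod 11).
  i = 5 (α = 7): (7−5)(7−2)(7−4)(7−8) = 2·5·3·(−1) = −30 ≡ 3, so v_5 = 3^{−1} = 4 (mod 11).
  v = [8, 3, 5, 2, 4].
Step 2: syndromes of r = [4, 0, 4, 8, 3] (all sums mod 11).
  S_0 = Σ v_i r_i = 8·4 + 3·0 + 5·4 + 2·8 + 4·3 = 80 ≡ 3.
  S_1 = Σ v_i α_i r_i = 8·5·4 + 3·2·0 + 5·4·4 + 2·8·8 + 4·7·3 = 452 ≡ 1.
  α_i^2 mod 11 = [3, 4, 5, 9, 5].
  S_2 = Σ v_i α_i^2 r_i = 8·3·4 + 3·4·0 + 5·5·4 + 2·9·8 + 4·5·3 = 400 ≡ 4.
  S = (3, 1, 4) ≠ 0, so r is not a codeword (an error is present).
Step 3: locate the error. For a single error e at position i, S_ℓ = v_i·e·α_i^ℓ, so α_err = S_1/S_0.
  S_0^{−1} = 3^{−1} = 4 (mod 11), so α_err = 1·4 = 4 ≡ 4 = α_3. Error position i = 3.
  Consistency check: S_2/S_1 = 4·1 = 4 ≡ 4 = α_err ✓ (single-error assumption holds).
Step 4: error magnitude e = S_0/v_3 = S_0·∏_{j≠3}(α_3 − α_j) = 3·9 = 27 ≡ 5 (mod 11).
Step 5: correct position 3: c_3 = r_3 − e = 4 − 5 ≡ 10 (mod 11). Hence c = [4, 0, 10, 8, 3].
  Check: interpolating c through the α_i gives m(x) = 1 + 5·x (degree < 2) with m(α_i) = c_i for every i, so c is indeed a codeword.


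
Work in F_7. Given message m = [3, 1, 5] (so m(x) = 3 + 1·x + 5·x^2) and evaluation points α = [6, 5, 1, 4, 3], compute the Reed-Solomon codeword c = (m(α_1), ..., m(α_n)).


c = [0, 0, 2, 3, 2]

Message polynomial: m(x) = 3 + 1·x + 5·x^2 (mod 7).
For each evaluation point α_i, compute m(α_i) mod 7:
  α_1 = 6: Horner steps 5 → 3 → 0, so m(6) = 0.
  α_2 = 5: Horner steps 5 → 5 → 0, so m(5) = 0.
  α_3 = 1: Horner steps 5 → 6 → 2, so m(1) = 2.
  α_4 = 4: Horner steps 5 → 0 → 3, so m(4) = 3.
  α_5 = 3: Horner steps 5 → 2 → 2, so m(3) = 2.
Codeword c = [0, 0, 2, 3, 2] ∈ F_7^5.


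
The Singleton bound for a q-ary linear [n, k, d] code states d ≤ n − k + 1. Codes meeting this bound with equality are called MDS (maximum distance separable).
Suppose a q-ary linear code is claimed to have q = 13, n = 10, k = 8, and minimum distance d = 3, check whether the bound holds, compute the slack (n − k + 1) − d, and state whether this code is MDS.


Singleton RHS = n − k + 1 = 3, slack = 0, bound satisfied, MDS.

Singleton bound: d ≤ n − k + 1.
Here n = 10, k = 8, so n − k + 1 = 3.
Given d = 3, check d ≤ 3: YES.
Slack = (n − k + 1) − d = 0.
The code is MDS (slack = 0).
Description: the claimed parameters are [10, 8, 3]_13; such a code would be MDS (meets Singleton bound).


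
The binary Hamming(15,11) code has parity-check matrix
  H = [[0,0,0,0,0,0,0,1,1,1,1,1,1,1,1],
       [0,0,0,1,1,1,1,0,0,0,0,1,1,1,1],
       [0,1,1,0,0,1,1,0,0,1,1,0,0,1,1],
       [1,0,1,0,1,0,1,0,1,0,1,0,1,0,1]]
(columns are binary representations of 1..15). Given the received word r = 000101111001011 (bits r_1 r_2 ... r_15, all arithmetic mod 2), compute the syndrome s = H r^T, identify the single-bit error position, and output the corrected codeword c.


s = (1, 0, 0, 1)^T, error position = 9, corrected codeword c = 000101110001011

Compute s = H r^T mod 2 one row at a time:
  s_1 = 1 + 1 + 0 + 0 + 1 + 0 + 1 + 1 = 5 ≡ 1 (mod 2).
  s_2 = 1 + 0 + 1 + 1 + 1 + 0 + 1 + 1 = 6 ≡ 0 (mod 2).
  s_3 = 0 + 0 + 1 + 1 + 0 + 0 + 1 + 1 = 4 ≡ 0 (mod 2).
  s_4 = 0 + 0 + 0 + 1 + 1 + 0 + 0 + 1 = 3 ≡ 1 (mod 2).
s = (1, 0, 0, 1)^T — this equals column 9 of H (binary 1001), so error is at position 9.
Correct: flip bit 9 of r = 000101111001011 to get c = 000101110001011.


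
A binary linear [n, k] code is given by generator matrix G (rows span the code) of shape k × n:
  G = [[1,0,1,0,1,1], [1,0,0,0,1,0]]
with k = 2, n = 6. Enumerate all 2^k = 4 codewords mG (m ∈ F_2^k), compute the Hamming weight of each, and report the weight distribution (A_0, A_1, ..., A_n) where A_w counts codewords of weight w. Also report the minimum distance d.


Weight distribution: A_0 = 1, A_2 = 2, A_4 = 1. Minimum distance d = 2.

Enumerate all 2^2 = 4 messages m ∈ F_2^2.
For each, compute codeword c = mG in F_2^6, then tally its weight.
  m = 00 → c = 000000, weight = 0.
  m = 10 → c = 101011, weight = 4.
  m = 01 → c = 100010, weight = 2.
  m = 11 → c = 001001, weight = 2.
Tally weights:
  weight 0: 1 codewords.
  weight 2: 2 codewords.
  weight 4: 1 codewords.
Minimum distance d = smallest w > 0 with A_w > 0 = 2.
Sanity: Σ A_w = 4 = 2^2 = 4 ✓.


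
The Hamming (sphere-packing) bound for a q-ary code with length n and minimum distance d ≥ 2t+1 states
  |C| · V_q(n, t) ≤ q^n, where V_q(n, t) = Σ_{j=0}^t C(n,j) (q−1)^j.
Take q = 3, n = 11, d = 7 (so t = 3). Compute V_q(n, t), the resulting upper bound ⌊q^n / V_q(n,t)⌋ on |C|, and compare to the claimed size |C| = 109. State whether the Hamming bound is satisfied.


V_q(n, t) = 1563, q^n = 177147, Hamming bound = 113, |C| = 109 ≤ bound (satisfied).

Step 1: Compute V_q(n, t) = Σ_{j=0}^3 C(n, j) (q−1)^j.
  j = 0: C(11,0)·(2)^0 = 1·1 = 1.
  j = 1: C(11,1)·(2)^1 = 11·2 = 22.
  j = 2: C(11,2)·(2)^2 = 55·4 = 220.
  j = 3: C(11,3)·(2)^3 = 165·8 = 1320.
  V_q(n, t) = 1 + 22 + 220 + 1320 = 1563.
Step 2: q^n = 3^11 = 177147.
Step 3: Hamming bound ⌊q^n / V_q(n,t)⌋ = ⌊177147/1563⌋ = 113.
Step 4: Compare |C| = 109 to 113: satisfied.
The claimed |C| lies below the Hamming bound.


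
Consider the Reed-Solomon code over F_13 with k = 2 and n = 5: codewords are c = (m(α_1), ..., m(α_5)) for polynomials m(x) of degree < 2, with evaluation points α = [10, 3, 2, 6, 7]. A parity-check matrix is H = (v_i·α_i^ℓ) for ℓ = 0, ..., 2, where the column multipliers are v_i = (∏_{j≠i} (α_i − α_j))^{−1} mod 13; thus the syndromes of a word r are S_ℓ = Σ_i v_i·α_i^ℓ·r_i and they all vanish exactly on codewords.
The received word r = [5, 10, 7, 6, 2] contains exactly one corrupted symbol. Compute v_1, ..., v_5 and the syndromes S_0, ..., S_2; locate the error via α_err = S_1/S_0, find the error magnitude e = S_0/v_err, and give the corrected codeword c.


S = (9, 11, 12), error at position 5, error magnitude e = 6, c = [5, 10, 7, 6, 9].

Step 1: column multipliers v_i = (∏_{j≠i}(α_i − α_j))^{−1} mod 13.
  i = 1 (α = 10): (10−3)(10−2)(10−6)(10−7) = 7·8·4·3 = 672 ≡ 9, so v_1 = 9^{−1} = 3 (mod 13).
  i = 2 (α = 3): (3−10)(3−2)(3−6)(3−7) = (−7)·1·(−3)·(−4) = −84 ≡ 7, so v_2 = 7^{−1} = 2 (mod 13).
  i = 3 (α = 2): (2−10)(2−3)(2−6)(2−7) = (−8)·(−1)·(−4)·(−5) = 160 ≡ 4, so v_3 = 4^{−1} = 10 (mod 13).
  i = 4 (α = 6): (6−10)(6−3)(6−2)(6−7) = (−4)·3·4·(−1) = 48 ≡ 9, so v_4 = 9^{−1} = 3 (mod 13).
  i = 5 (α = 7): (7−10)(7−3)(7−2)(7−6) = (−3)·4·5·1 = −60 ≡ 5, so v_5 = 5^{−1} = 8 (mod 13).
  v = [3, 2, 10, 3, 8].
Step 2: syndromes of r = [5, 10, 7, 6, 2] (all sums mod 13).
  S_0 = Σ v_i r_i = 3·5 + 2·10 + 10·7 + 3·6 + 8·2 = 139 ≡ 9.
  S_1 = Σ v_i α_i r_i = 3·10·5 + 2·3·10 + 10·2·7 + 3·6·6 + 8·7·2 = 570 ≡ 11.
  α_i^2 mod 13 = [9, 9, 4, 10, 10].
  S_2 = Σ v_i α_i^2 r_i = 3·9·5 + 2·9·10 + 10·4·7 + 3·10·6 + 8·10·2 = 935 ≡ 12.
  S = (9, 11, 12) ≠ 0, so r is not a codeword (an error is present).
Step 3: locate the error. For a single error e at position i, S_ℓ = v_i·e·α_i^ℓ, so α_err = S_1/S_0.
  S_0^{−1} = 9^{−1} = 3 (mod 13), so α_err = 11·3 = 33 ≡ 7 = α_5. Error position i = 5.
  Consistency check: S_2/S_1 = 12·6 = 72 ≡ 7 = α_err ✓ (single-error assumption holds).
Step 4: error magnitude e = S_0/v_5 = S_0·∏_{j≠5}(α_5 − α_j) = 9·5 = 45 ≡ 6 (mod 13).
Step 5: correct position 5: c_5 = r_5 − e = 2 − 6 ≡ 9 (mod 13). Hence c = [5, 10, 7, 6, 9].
  Check: interpolating c through the α_i gives m(x) = 1 + 3·x (degree < 2) with m(α_i) = c_i for every i, so c is indeed a codeword.


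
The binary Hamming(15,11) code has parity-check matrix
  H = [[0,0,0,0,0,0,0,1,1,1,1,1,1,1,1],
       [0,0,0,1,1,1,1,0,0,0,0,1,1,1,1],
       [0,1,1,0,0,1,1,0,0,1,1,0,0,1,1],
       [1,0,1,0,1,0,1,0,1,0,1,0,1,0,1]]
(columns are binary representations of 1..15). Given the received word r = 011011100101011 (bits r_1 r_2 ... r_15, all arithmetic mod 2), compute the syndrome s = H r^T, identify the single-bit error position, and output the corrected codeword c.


s = (0, 0, 1, 0)^T, error position = 2, corrected codeword c = 001011100101011

Compute s = H r^T mod 2 one row at a time:
  s_1 = 0 + 0 + 1 + 0 + 1 + 0 + 1 + 1 = 4 ≡ 0 (mod 2).
  s_2 = 0 + 1 + 1 + 1 + 1 + 0 + 1 + 1 = 6 ≡ 0 (mod 2).
  s_3 = 1 + 1 + 1 + 1 + 1 + 0 + 1 + 1 = 7 ≡ 1 (mod 2).
  s_4 = 0 + 1 + 1 + 1 + 0 + 0 + 0 + 1 = 4 ≡ 0 (mod 2).
s = (0, 0, 1, 0)^T — this equals column 2 of H (binary 0010), so error is at position 2.
Correct: flip bit 2 of r = 011011100101011 to get c = 001011100101011.


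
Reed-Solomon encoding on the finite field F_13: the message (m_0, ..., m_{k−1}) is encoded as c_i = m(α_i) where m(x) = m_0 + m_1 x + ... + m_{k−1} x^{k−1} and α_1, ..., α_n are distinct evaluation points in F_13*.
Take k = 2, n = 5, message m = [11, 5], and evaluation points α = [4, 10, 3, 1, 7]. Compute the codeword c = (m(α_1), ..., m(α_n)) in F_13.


c = [5, 9, 0, 3, 7]

Message polynomial: m(x) = 11 + 5·x (mod 13).
For each evaluation point α_i, compute m(α_i) mod 13:
  α_1 = 4: Horner steps 5 → 5, so m(4) = 5.
  α_2 = 10: Horner steps 5 → 9, so m(10) = 9.
  α_3 = 3: Horner steps 5 → 0, so m(3) = 0.
  α_4 = 1: Horner steps 5 → 3, so m(1) = 3.
  α_5 = 7: Horner steps 5 → 7, so m(7) = 7.
Codeword c = [5, 9, 0, 3, 7] ∈ F_13^5.


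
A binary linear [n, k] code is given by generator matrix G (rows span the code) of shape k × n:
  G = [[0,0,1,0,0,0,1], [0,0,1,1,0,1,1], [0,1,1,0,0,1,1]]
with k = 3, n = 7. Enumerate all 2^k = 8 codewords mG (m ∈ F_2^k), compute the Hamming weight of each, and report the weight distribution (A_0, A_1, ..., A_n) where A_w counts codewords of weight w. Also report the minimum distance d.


Weight distribution: A_0 = 1, A_2 = 4, A_4 = 3. Minimum distance d = 2.

Enumerate all 2^3 = 8 messages m ∈ F_2^3.
For each, compute codeword c = mG in F_2^7, then tally its weight.
  m = 000 → c = 0000000, weight = 0.
  m = 100 → c = 0010001, weight = 2.
  m = 010 → c = 0011011, weight = 4.
  m = 110 → c = 0001010, weight = 2.
  m = 001 → c = 0110011, weight = 4.
  m = 101 → c = 0100010, weight = 2.
  m = 011 → c = 0101000, weight = 2.
  m = 111 → c = 0111001, weight = 4.
Tally weights:
  weight 0: 1 codewords.
  weight 2: 4 codewords.
  weight 4: 3 codewords.
Minimum distance d = smallest w > 0 with A_w > 0 = 2.
Sanity: Σ A_w = 8 = 2^3 = 8 ✓.


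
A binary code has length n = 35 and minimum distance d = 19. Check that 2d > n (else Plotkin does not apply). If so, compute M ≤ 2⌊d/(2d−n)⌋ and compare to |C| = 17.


Plotkin bound M ≤ 12; given |C| = 17 > bound (violated).

Check applicability: 2d = 38, n = 35.
2d − n = 3 > 0, so Plotkin applies.
Compute d/(2d−n) = 19/3 ≈ 6.3333.
⌊d/(2d−n)⌋ = 6.
Plotkin bound: M ≤ 2·6 = 12.
Given |C| = 17, check: VIOLATED.
This |C| is above the Plotkin bound, so no binary code with n = 35, d = 19 and 17 codewords exists.


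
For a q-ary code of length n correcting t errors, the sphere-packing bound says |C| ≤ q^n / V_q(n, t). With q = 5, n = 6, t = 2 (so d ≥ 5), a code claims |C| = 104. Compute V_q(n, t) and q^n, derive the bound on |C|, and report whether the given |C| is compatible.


V_q(n, t) = 265, q^n = 15625, Hamming bound = 58, |C| = 104 > bound (violated).

Step 1: Compute V_q(n, t) = Σ_{j=0}^2 C(n, j) (q−1)^j.
  j = 0: C(6,0)·(4)^0 = 1·1 = 1.
  j = 1: C(6,1)·(4)^1 = 6·4 = 24.
  j = 2: C(6,2)·(4)^2 = 15·16 = 240.
  V_q(n, t) = 1 + 24 + 240 = 265.
Step 2: q^n = 5^6 = 15625.
Step 3: Hamming bound ⌊q^n / V_q(n,t)⌋ = ⌊15625/265⌋ = 58.
Step 4: Compare |C| = 104 to 58: violated.
The claimed |C| lies above the Hamming bound, so no 5-ary code of length 6 with d ≥ 5 can have 104 codewords.


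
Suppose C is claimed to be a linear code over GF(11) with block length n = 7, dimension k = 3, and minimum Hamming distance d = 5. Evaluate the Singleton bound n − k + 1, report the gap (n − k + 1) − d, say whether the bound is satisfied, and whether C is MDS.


Singleton RHS = n − k + 1 = 5, slack = 0, bound satisfied, MDS.

Singleton bound: d ≤ n − k + 1.
Here n = 7, k = 3, so n − k + 1 = 5.
Given d = 5, check d ≤ 5: YES.
Slack = (n − k + 1) − d = 0.
The code is MDS (slack = 0).
Description: the claimed parameters are [7, 3, 5]_11; such a code would be MDS (meets Singleton bound).


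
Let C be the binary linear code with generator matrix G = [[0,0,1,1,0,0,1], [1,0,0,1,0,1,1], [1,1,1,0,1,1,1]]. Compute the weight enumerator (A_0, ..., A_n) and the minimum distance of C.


Weight distribution: A_0 = 1, A_3 = 3, A_4 = 2, A_5 = 1, A_6 = 1. Minimum distance d = 3.

Enumerate all 2^3 = 8 messages m ∈ F_2^3.
For each, compute codeword c = mG in F_2^7, then tally its weight.
  m = 000 → c = 0000000, weight = 0.
  m = 100 → c = 0011001, weight = 3.
  m = 010 → c = 1001011, weight = 4.
  m = 110 → c = 1010010, weight = 3.
  m = 001 → c = 1110111, weight = 6.
  m = 101 → c = 1101110, weight = 5.
  m = 011 → c = 0111100, weight = 4.
  m = 111 → c = 0100101, weight = 3.
Tally weights:
  weight 0: 1 codewords.
  weight 3: 3 codewords.
  weight 4: 2 codewords.
  weight 5: 1 codewords.
  weight 6: 1 codewords.
Minimum distance d = smallest w > 0 with A_w > 0 = 3.
Sanity: Σ A_w = 8 = 2^3 = 8 ✓.


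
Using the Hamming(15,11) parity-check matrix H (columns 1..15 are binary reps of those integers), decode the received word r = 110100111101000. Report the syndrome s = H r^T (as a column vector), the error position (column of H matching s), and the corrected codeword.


s = (0, 1, 1, 1)^T, error position = 7, corrected codeword c = 110100011101000

Compute s = H r^T mod 2 one row at a time:
  s_1 = 1 + 1 + 1 + 0 + 1 + 0 + 0 + 0 = 4 ≡ 0 (mod 2).
  s_2 = 1 + 0 + 0 + 1 + 1 + 0 + 0 + 0 = 3 ≡ 1 (mod 2).
  s_3 = 1 + 0 + 0 + 1 + 1 + 0 + 0 + 0 = 3 ≡ 1 (mod 2).
  s_4 = 1 + 0 + 0 + 1 + 1 + 0 + 0 + 0 = 3 ≡ 1 (mod 2).
s = (0, 1, 1, 1)^T — this equals column 7 of H (binary 0111), so error is at position 7.
Correct: flip bit 7 of r = 110100111101000 to get c = 110100011101000.


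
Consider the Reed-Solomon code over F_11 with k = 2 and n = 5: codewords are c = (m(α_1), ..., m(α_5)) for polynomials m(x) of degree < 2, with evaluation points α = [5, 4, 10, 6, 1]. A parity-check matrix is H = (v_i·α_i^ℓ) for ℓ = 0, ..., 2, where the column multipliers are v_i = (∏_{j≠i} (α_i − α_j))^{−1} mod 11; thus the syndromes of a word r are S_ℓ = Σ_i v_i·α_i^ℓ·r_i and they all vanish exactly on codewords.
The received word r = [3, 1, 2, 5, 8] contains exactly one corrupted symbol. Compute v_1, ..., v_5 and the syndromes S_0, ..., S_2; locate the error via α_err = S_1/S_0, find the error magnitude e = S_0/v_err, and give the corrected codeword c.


S = (2, 2, 2), error at position 5, error magnitude e = 2, c = [3, 1, 2, 5, 6].

Step 1: column multipliers v_i = (∏_{j≠i}(α_i − α_j))^{−1} mod 11.
  i = 1 (α = 5): (5−4)(5−10)(5−6)(5−1) = 1·(−5)·(−1)·4 = 20 ≡ 9, so v_1 = 9^{−1} = 5 (mod 11).
  i = 2 (α = 4): (4−5)(4−10)(4−6)(4−1) = (−1)·(−6)·(−2)·3 = −36 ≡ 8, so v_2 = 8^{−1} = 7 (mod 11).
  i = 3 (α = 10): (10−5)(10−4)(10−6)(10−1) = 5·6·4·9 = 1080 ≡ 2, so v_3 = 2^{−1} = 6 (mod 11).
  i = 4 (α = 6): (6−5)(6−4)(6−10)(6−1) = 1·2·(−4)·5 = −40 ≡ 4, so v_4 = 4^{−1} = 3 (mod 11).
  i = 5 (α = 1): (1−5)(1−4)(1−10)(1−6) = (−4)·(−3)·(−9)·(−5) = 540 ≡ 1, so v_5 = 1^{−1} = 1 (mod 11).
  v = [5, 7, 6, 3, 1].
Step 2: syndromes of r = [3, 1, 2, 5, 8] (all sums mod 11).
  S_0 = Σ v_i r_i = 5·3 + 7·1 + 6·2 + 3·5 + 1·8 = 57 ≡ 2.
  S_1 = Σ v_i α_i r_i = 5·5·3 + 7·4·1 + 6·10·2 + 3·6·5 + 1·1·8 = 321 ≡ 2.
  α_i^2 mod 11 = [3, 5, 1, 3, 1].
  S_2 = Σ v_i α_i^2 r_i = 5·3·3 + 7·5·1 + 6·1·2 + 3·3·5 + 1·1·8 = 145 ≡ 2.
  S = (2, 2, 2) ≠ 0, so r is not a codeword (an error is present).
Step 3: locate the error. For a single error e at position i, S_ℓ = v_i·e·α_i^ℓ, so α_err = S_1/S_0.
  S_0^{−1} = 2^{−1} = 6 (mod 11), so α_err = 2·6 = 12 ≡ 1 = α_5. Error position i = 5.
  Consistency check: S_2/S_1 = 2·6 = 12 ≡ 1 = α_err ✓ (single-error assumption holds).
Step 4: error magnitude e = S_0/v_5 = S_0·∏_{j≠5}(α_5 − α_j) = 2·1 = 2 ≡ 2 (mod 11).
Step 5: correct position 5: c_5 = r_5 − e = 8 − 2 ≡ 6 (mod 11). Hence c = [3, 1, 2, 5, 6].
  Check: interpolating c through the α_i gives m(x) = 4 + 2·x (degree < 2) with m(α_i) = c_i for every i, so c is indeed a codeword.


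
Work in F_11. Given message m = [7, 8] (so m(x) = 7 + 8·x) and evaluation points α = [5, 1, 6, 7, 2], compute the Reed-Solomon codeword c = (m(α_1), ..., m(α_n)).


c = [3, 4, 0, 8, 1]

Message polynomial: m(x) = 7 + 8·x (mod 11).
For each evaluation point α_i, compute m(α_i) mod 11:
  α_1 = 5: Horner steps 8 → 3, so m(5) = 3.
  α_2 = 1: Horner steps 8 → 4, so m(1) = 4.
  α_3 = 6: Horner steps 8 → 0, so m(6) = 0.
  α_4 = 7: Horner steps 8 → 8, so m(7) = 8.
  α_5 = 2: Horner steps 8 → 1, so m(2) = 1.
Codeword c = [3, 4, 0, 8, 1] ∈ F_11^5.


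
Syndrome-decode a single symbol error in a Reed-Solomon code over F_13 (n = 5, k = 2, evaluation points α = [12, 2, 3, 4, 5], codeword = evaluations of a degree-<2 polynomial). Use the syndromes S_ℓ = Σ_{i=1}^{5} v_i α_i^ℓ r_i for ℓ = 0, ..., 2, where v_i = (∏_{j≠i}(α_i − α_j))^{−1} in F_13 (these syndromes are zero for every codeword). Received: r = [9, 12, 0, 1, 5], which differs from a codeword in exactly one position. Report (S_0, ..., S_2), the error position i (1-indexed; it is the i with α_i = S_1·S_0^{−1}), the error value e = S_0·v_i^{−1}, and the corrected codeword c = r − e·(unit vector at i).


S = (12, 8, 1), error at position 5, error magnitude e = 3, c = [9, 12, 0, 1, 2].

Step 1: column multipliers v_i = (∏_{j≠i}(α_i − α_j))^{−1} mod 13.
  i = 1 (α = 12): (12−2)(12−3)(12−4)(12−5) = 10·9·8·7 = 5040 ≡ 9, so v_1 = 9^{−1} = 3 (mod 13).
  i = 2 (α = 2): (2−12)(2−3)(2−4)(2−5) = (−10)·(−1)·(−2)·(−3) = 60 ≡ 8, so v_2 = 8^{−1} = 5 (mod 13).
  i = 3 (α = 3): (3−12)(3−2)(3−4)(3−5) = (−9)·1·(−1)·(−2) = −18 ≡ 8, so v_3 = 8^{−1} = 5 (mod 13).
  i = 4 (α = 4): (4−12)(4−2)(4−3)(4−5) = (−8)·2·1·(−1) = 16 ≡ 3, so v_4 = 3^{−1} = 9 (mod 13).
  i = 5 (α = 5): (5−12)(5−2)(5−3)(5−4) = (−7)·3·2·1 = −42 ≡ 10, so v_5 = 10^{−1} = 4 (mod 13).
  v = [3, 5, 5, 9, 4].
Step 2: syndromes of r = [9, 12, 0, 1, 5] (all sums mod 13).
  S_0 = Σ v_i r_i = 3·9 + 5·12 + 5·0 + 9·1 + 4·5 = 116 ≡ 12.
  S_1 = Σ v_i α_i r_i = 3·12·9 + 5·2·12 + 5·3·0 + 9·4·1 + 4·5·5 = 580 ≡ 8.
  α_i^2 mod 13 = [1, 4, 9, 3, 12].
  S_2 = Σ v_i α_i^2 r_i = 3·1·9 + 5·4·12 + 5·9·0 + 9·3·1 + 4·12·5 = 534 ≡ 1.
  S = (12, 8, 1) ≠ 0, so r is not a codeword (an error is present).
Step 3: locate the error. For a single error e at position i, S_ℓ = v_i·e·α_i^ℓ, so α_err = S_1/S_0.
  S_0^{−1} = 12^{−1} = 12 (mod 13), so α_err = 8·12 = 96 ≡ 5 = α_5. Error position i = 5.
  Consistency check: S_2/S_1 = 1·5 = 5 ≡ 5 = α_err ✓ (single-error assumption holds).
Step 4: error magnitude e = S_0/v_5 = S_0·∏_{j≠5}(α_5 − α_j) = 12·10 = 120 ≡ 3 (mod 13).
Step 5: correct position 5: c_5 = r_5 − e = 5 − 3 ≡ 2 (mod 13). Hence c = [9, 12, 0, 1, 2].
  Check: interpolating c through the α_i gives m(x) = 10 + 1·x (degree < 2) with m(α_i) = c_i for every i, so c is indeed a codeword.


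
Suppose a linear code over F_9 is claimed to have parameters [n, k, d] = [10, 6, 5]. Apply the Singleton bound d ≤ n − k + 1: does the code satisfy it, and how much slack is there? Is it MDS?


Singleton RHS = n − k + 1 = 5, slack = 0, bound satisfied, MDS.

Singleton bound: d ≤ n − k + 1.
Here n = 10, k = 6, so n − k + 1 = 5.
Given d = 5, check d ≤ 5: YES.
Slack = (n − k + 1) − d = 0.
The code is MDS (slack = 0).
Description: the claimed parameters are [10, 6, 5]_9; such a code would be MDS (meets Singleton bound).


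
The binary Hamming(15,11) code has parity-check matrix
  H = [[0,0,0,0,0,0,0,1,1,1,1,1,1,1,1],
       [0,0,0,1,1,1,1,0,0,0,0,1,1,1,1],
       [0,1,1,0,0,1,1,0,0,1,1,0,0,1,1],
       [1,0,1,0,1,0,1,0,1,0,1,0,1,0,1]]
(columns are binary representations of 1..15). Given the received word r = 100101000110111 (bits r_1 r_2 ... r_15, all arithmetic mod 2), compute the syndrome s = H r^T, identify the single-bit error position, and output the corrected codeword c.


s = (1, 1, 1, 0)^T, error position = 14, corrected codeword c = 100101000110101

Compute s = H r^T mod 2 one row at a time:
  s_1 = 0 + 0 + 1 + 1 + 0 + 1 + 1 + 1 = 5 ≡ 1 (mod 2).
  s_2 = 1 + 0 + 1 + 0 + 0 + 1 + 1 + 1 = 5 ≡ 1 (mod 2).
  s_3 = 0 + 0 + 1 + 0 + 1 + 1 + 1 + 1 = 5 ≡ 1 (mod 2).
  s_4 = 1 + 0 + 0 + 0 + 0 + 1 + 1 + 1 = 4 ≡ 0 (mod 2).
s = (1, 1, 1, 0)^T — this equals column 14 of H (binary 1110), so error is at position 14.
Correct: flip bit 14 of r = 100101000110111 to get c = 100101000110101.


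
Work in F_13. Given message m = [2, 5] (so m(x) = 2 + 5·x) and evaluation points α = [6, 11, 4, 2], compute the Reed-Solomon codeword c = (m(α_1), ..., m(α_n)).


c = [6, 5, 9, 12]

Message polynomial: m(x) = 2 + 5·x (mod 13).
For each evaluation point α_i, compute m(α_i) mod 13:
  α_1 = 6: Horner steps 5 → 6, so m(6) = 6.
  α_2 = 11: Horner steps 5 → 5, so m(11) = 5.
  α_3 = 4: Horner steps 5 → 9, so m(4) = 9.
  α_4 = 2: Horner steps 5 → 12, so m(2) = 12.
Codeword c = [6, 5, 9, 12] ∈ F_13^4.


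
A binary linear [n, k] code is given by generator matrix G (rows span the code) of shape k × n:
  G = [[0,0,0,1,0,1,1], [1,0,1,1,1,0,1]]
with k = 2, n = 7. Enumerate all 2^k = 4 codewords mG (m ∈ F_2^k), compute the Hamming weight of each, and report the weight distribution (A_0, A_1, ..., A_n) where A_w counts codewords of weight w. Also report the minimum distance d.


Weight distribution: A_0 = 1, A_3 = 1, A_4 = 1, A_5 = 1. Minimum distance d = 3.

Enumerate all 2^2 = 4 messages m ∈ F_2^2.
For each, compute codeword c = mG in F_2^7, then tally its weight.
  m = 00 → c = 0000000, weight = 0.
  m = 10 → c = 0001011, weight = 3.
  m = 01 → c = 1011101, weight = 5.
  m = 11 → c = 1010110, weight = 4.
Tally weights:
  weight 0: 1 codewords.
  weight 3: 1 codewords.
  weight 4: 1 codewords.
  weight 5: 1 codewords.
Minimum distance d = smallest w > 0 with A_w > 0 = 3.
Sanity: Σ A_w = 4 = 2^2 = 4 ✓.


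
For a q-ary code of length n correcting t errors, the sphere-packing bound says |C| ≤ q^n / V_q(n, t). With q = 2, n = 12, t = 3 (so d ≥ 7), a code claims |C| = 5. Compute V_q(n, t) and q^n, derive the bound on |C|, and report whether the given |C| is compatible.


V_q(n, t) = 299, q^n = 4096, Hamming bound = 13, |C| = 5 ≤ bound (satisfied).

Step 1: Compute V_q(n, t) = Σ_{j=0}^3 C(n, j) (q−1)^j.
  j = 0: C(12,0)·(1)^0 = 1·1 = 1.
  j = 1: C(12,1)·(1)^1 = 12·1 = 12.
  j = 2: C(12,2)·(1)^2 = 66·1 = 66.
  j = 3: C(12,3)·(1)^3 = 220·1 = 220.
  V_q(n, t) = 1 + 12 + 66 + 220 = 299.
Step 2: q^n = 2^12 = 4096.
Step 3: Hamming bound ⌊q^n / V_q(n,t)⌋ = ⌊4096/299⌋ = 13.
Step 4: Compare |C| = 5 to 13: satisfied.
The claimed |C| lies below the Hamming bound.


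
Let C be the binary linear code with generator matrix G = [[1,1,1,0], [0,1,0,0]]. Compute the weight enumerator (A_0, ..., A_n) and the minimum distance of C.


Weight distribution: A_0 = 1, A_1 = 1, A_2 = 1, A_3 = 1. Minimum distance d = 1.

Enumerate all 2^2 = 4 messages m ∈ F_2^2.
For each, compute codeword c = mG in F_2^4, then tally its weight.
  m = 00 → c = 0000, weight = 0.
  m = 10 → c = 1110, weight = 3.
  m = 01 → c = 0100, weight = 1.
  m = 11 → c = 1010, weight = 2.
Tally weights:
  weight 0: 1 codewords.
  weight 1: 1 codewords.
  weight 2: 1 codewords.
  weight 3: 1 codewords.
Minimum distance d = smallest w > 0 with A_w > 0 = 1.
Sanity: Σ A_w = 4 = 2^2 = 4 ✓.


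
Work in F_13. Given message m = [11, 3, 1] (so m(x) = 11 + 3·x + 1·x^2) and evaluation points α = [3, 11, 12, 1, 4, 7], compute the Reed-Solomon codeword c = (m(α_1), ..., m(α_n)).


c = [3, 9, 9, 2, 0, 3]

Message polynomial: m(x) = 11 + 3·x + 1·x^2 (mod 13).
For each evaluation point α_i, compute m(α_i) mod 13:
  α_1 = 3: Horner steps 1 → 6 → 3, so m(3) = 3.
  α_2 = 11: Horner steps 1 → 1 → 9, so m(11) = 9.
  α_3 = 12: Horner steps 1 → 2 → 9, so m(12) = 9.
  α_4 = 1: Horner steps 1 → 4 → 2, so m(1) = 2.
  α_5 = 4: Horner steps 1 → 7 → 0, so m(4) = 0.
  α_6 = 7: Horner steps 1 → 10 → 3, so m(7) = 3.
Codeword c = [3, 9, 9, 2, 0, 3] ∈ F_13^6.


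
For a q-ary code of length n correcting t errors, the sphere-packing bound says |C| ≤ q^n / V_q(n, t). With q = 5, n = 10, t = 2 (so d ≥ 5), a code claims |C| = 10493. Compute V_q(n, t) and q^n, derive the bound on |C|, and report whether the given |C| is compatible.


V_q(n, t) = 761, q^n = 9765625, Hamming bound = 12832, |C| = 10493 ≤ bound (satisfied).

Step 1: Compute V_q(n, t) = Σ_{j=0}^2 C(n, j) (q−1)^j.
  j = 0: C(10,0)·(4)^0 = 1·1 = 1.
  j = 1: C(10,1)·(4)^1 = 10·4 = 40.
  j = 2: C(10,2)·(4)^2 = 45·16 = 720.
  V_q(n, t) = 1 + 40 + 720 = 761.
Step 2: q^n = 5^10 = 9765625.
Step 3: Hamming bound ⌊q^n / V_q(n,t)⌋ = ⌊9765625/761⌋ = 12832.
Step 4: Compare |C| = 10493 to 12832: satisfied.
The claimed |C| lies below the Hamming bound.


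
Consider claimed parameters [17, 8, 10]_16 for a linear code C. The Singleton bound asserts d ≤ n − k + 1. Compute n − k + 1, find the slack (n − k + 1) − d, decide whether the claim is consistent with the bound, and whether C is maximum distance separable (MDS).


Singleton RHS = n − k + 1 = 10, slack = 0, bound satisfied, MDS.

Singleton bound: d ≤ n − k + 1.
Here n = 17, k = 8, so n − k + 1 = 10.
Given d = 10, check d ≤ 10: YES.
Slack = (n − k + 1) − d = 0.
The code is MDS (slack = 0).
Description: the claimed parameters are [17, 8, 10]_16; such a code would be MDS (meets Singleton bound).


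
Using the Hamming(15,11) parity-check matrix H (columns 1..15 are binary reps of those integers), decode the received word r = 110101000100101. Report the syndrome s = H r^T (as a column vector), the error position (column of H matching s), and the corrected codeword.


s = (1, 0, 0, 1)^T, error position = 9, corrected codeword c = 110101001100101

Compute s = H r^T mod 2 one row at a time:
  s_1 = 0 + 0 + 1 + 0 + 0 + 1 + 0 + 1 = 3 ≡ 1 (mod 2).
  s_2 = 1 + 0 + 1 + 0 + 0 + 1 + 0 + 1 = 4 ≡ 0 (mod 2).
  s_3 = 1 + 0 + 1 + 0 + 1 + 0 + 0 + 1 = 4 ≡ 0 (mod 2).
  s_4 = 1 + 0 + 0 + 0 + 0 + 0 + 1 + 1 = 3 ≡ 1 (mod 2).
s = (1, 0, 0, 1)^T — this equals column 9 of H (binary 1001), so error is at position 9.
Correct: flip bit 9 of r = 110101000100101 to get c = 110101001100101.


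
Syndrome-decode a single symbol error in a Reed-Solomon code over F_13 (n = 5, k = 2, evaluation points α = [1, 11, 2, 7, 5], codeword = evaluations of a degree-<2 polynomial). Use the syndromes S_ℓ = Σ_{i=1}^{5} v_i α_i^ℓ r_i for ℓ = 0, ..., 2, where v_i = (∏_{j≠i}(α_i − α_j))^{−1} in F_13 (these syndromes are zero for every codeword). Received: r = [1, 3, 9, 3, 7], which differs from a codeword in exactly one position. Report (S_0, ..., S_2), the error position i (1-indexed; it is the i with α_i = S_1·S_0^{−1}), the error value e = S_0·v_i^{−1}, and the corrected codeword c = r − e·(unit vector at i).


S = (12, 6, 3), error at position 4, error magnitude e = 6, c = [1, 3, 9, 10, 7].

Step 1: column multipliers v_i = (∏_{j≠i}(α_i − α_j))^{−1} mod 13.
  i = 1 (α = 1): (1−11)(1−2)(1−7)(1−5) = (−10)·(−1)·(−6)·(−4) = 240 ≡ 6, so v_1 = 6^{−1} = 11 (mod 13).
  i = 2 (α = 11): (11−1)(11−2)(11−7)(11−5) = 10·9·4·6 = 2160 ≡ 2, so v_2 = 2^{−1} = 7 (mod 13).
  i = 3 (α = 2): (2−1)(2−11)(2−7)(2−5) = 1·(−9)·(−5)·(−3) = −135 ≡ 8, so v_3 = 8^{−1} = 5 (mod 13).
  i = 4 (α = 7): (7−1)(7−11)(7−2)(7−5) = 6·(−4)·5·2 = −240 ≡ 7, so v_4 = 7^{−1} = 2 (mod 13).
  i = 5 (α = 5): (5−1)(5−11)(5−2)(5−7) = 4·(−6)·3·(−2) = 144 ≡ 1, so v_5 = 1^{−1} = 1 (mod 13).
  v = [11, 7, 5, 2, 1].
Step 2: syndromes of r = [1, 3, 9, 3, 7] (all sums mod 13).
  S_0 = Σ v_i r_i = 11·1 + 7·3 + 5·9 + 2·3 + 1·7 = 90 ≡ 12.
  S_1 = Σ v_i α_i r_i = 11·1·1 + 7·11·3 + 5·2·9 + 2·7·3 + 1·5·7 = 409 ≡ 6.
  α_i^2 mod 13 = [1, 4, 4, 10, 12].
  S_2 = Σ v_i α_i^2 r_i = 11·1·1 + 7·4·3 + 5·4·9 + 2·10·3 + 1·12·7 = 419 ≡ 3.
  S = (12, 6, 3) ≠ 0, so r is not a codeword (an error is present).
Step 3: locate the error. For a single error e at position i, S_ℓ = v_i·e·α_i^ℓ, so α_err = S_1/S_0.
  S_0^{−1} = 12^{−1} = 12 (mod 13), so α_err = 6·12 = 72 ≡ 7 = α_4. Error position i = 4.
  Consistency check: S_2/S_1 = 3·11 = 33 ≡ 7 = α_err ✓ (single-error assumption holds).
Step 4: error magnitude e = S_0/v_4 = S_0·∏_{j≠4}(α_4 − α_j) = 12·7 = 84 ≡ 6 (mod 13).
Step 5: correct position 4: c_4 = r_4 − e = 3 − 6 ≡ 10 (mod 13). Hence c = [1, 3, 9, 10, 7].
  Check: interpolating c through the α_i gives m(x) = 6 + 8·x (degree < 2) with m(α_i) = c_i for every i, so c is indeed a codeword.


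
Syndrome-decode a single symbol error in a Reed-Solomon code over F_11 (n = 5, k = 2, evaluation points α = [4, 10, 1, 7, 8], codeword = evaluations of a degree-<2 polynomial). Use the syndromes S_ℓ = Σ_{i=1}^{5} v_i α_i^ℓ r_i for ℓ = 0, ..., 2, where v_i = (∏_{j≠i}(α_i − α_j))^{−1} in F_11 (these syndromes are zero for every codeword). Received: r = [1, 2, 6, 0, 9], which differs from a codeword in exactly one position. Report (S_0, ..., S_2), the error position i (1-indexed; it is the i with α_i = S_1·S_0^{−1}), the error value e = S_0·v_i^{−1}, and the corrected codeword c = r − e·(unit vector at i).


S = (7, 5, 2), error at position 4, error magnitude e = 4, c = [1, 2, 6, 7, 9].

Step 1: column multipliers v_i = (∏_{j≠i}(α_i − α_j))^{−1} mod 11.
  i = 1 (α = 4): (4−10)(4−1)(4−7)(4−8) = (−6)·3·(−3)·(−4) = −216 ≡ 4, so v_1 = 4^{−1} = 3 (mod 11).
  i = 2 (α = 10): (10−4)(10−1)(10−7)(10−8) = 6·9·3·2 = 324 ≡ 5, so v_2 = 5^{−1} = 9 (mod 11).
  i = 3 (α = 1): (1−4)(1−10)(1−7)(1−8) = (−3)·(−9)·(−6)·(−7) = 1134 ≡ 1, so v_3 = 1^{−1} = 1 (mod 11).
  i = 4 (α = 7): (7−4)(7−10)(7−1)(7−8) = 3·(−3)·6·(−1) = 54 ≡ 10, so v_4 = 10^{−1} = 10 (mod 11).
  i = 5 (α = 8): (8−4)(8−10)(8−1)(8−7) = 4·(−2)·7·1 = −56 ≡ 10, so v_5 = 10^{−1} = 10 (mod 11).
  v = [3, 9, 1, 10, 10].
Step 2: syndromes of r = [1, 2, 6, 0, 9] (all sums mod 11).
  S_0 = Σ v_i r_i = 3·1 + 9·2 + 1·6 + 10·0 + 10·9 = 117 ≡ 7.
  S_1 = Σ v_i α_i r_i = 3·4·1 + 9·10·2 + 1·1·6 + 10·7·0 + 10·8·9 = 918 ≡ 5.
  α_i^2 mod 11 = [5, 1, 1, 5, 9].
  S_2 = Σ v_i α_i^2 r_i = 3·5·1 + 9·1·2 + 1·1·6 + 10·5·0 + 10·9·9 = 849 ≡ 2.
  S = (7, 5, 2) ≠ 0, so r is not a codeword (an error is present).
Step 3: locate the error. For a single error e at position i, S_ℓ = v_i·e·α_i^ℓ, so α_err = S_1/S_0.
  S_0^{−1} = 7^{−1} = 8 (mod 11), so α_err = 5·8 = 40 ≡ 7 = α_4. Error position i = 4.
  Consistency check: S_2/S_1 = 2·9 = 18 ≡ 7 = α_err ✓ (single-error assumption holds).
Step 4: error magnitude e = S_0/v_4 = S_0·∏_{j≠4}(α_4 − α_j) = 7·10 = 70 ≡ 4 (mod 11).
Step 5: correct position 4: c_4 = r_4 − e = 0 − 4 ≡ 7 (mod 11). Hence c = [1, 2, 6, 7, 9].
  Check: interpolating c through the α_i gives m(x) = 4 + 2·x (degree < 2) with m(α_i) = c_i for every i, so c is indeed a codeword.


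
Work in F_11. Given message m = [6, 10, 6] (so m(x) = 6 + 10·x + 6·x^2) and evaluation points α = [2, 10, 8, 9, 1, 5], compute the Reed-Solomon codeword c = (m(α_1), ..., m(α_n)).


c = [6, 2, 8, 10, 0, 8]

Message polynomial: m(x) = 6 + 10·x + 6·x^2 (mod 11).
For each evaluation point α_i, compute m(α_i) mod 11:
  α_1 = 2: Horner steps 6 → 0 → 6, so m(2) = 6.
  α_2 = 10: Horner steps 6 → 4 → 2, so m(10) = 2.
  α_3 = 8: Horner steps 6 → 3 → 8, so m(8) = 8.
  α_4 = 9: Horner steps 6 → 9 → 10, so m(9) = 10.
  α_5 = 1: Horner steps 6 → 5 → 0, so m(1) = 0.
  α_6 = 5: Horner steps 6 → 7 → 8, so m(5) = 8.
Codeword c = [6, 2, 8, 10, 0, 8] ∈ F_11^6.


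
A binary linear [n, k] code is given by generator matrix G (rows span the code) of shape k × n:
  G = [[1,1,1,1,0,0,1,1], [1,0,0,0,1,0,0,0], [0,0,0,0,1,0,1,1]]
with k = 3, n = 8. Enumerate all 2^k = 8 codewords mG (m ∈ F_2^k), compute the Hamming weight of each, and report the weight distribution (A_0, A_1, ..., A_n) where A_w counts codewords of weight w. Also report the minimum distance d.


Weight distribution: A_0 = 1, A_2 = 1, A_3 = 3, A_5 = 1, A_6 = 2. Minimum distance d = 2.

Enumerate all 2^3 = 8 messages m ∈ F_2^3.
For each, compute codeword c = mG in F_2^8, then tally its weight.
  m = 000 → c = 00000000, weight = 0.
  m = 100 → c = 11110011, weight = 6.
  m = 010 → c = 10001000, weight = 2.
  m = 110 → c = 01111011, weight = 6.
  m = 001 → c = 00001011, weight = 3.
  m = 101 → c = 11111000, weight = 5.
  m = 011 → c = 10000011, weight = 3.
  m = 111 → c = 01110000, weight = 3.
Tally weights:
  weight 0: 1 codewords.
  weight 2: 1 codewords.
  weight 3: 3 codewords.
  weight 5: 1 codewords.
  weight 6: 2 codewords.
Minimum distance d = smallest w > 0 with A_w > 0 = 2.
Sanity: Σ A_w = 8 = 2^3 = 8 ✓.


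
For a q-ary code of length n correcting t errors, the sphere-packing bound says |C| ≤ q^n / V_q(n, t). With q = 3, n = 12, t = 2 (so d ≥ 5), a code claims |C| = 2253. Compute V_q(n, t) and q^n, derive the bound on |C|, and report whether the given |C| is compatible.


V_q(n, t) = 289, q^n = 531441, Hamming bound = 1838, |C| = 2253 > bound (violated).

Step 1: Compute V_q(n, t) = Σ_{j=0}^2 C(n, j) (q−1)^j.
  j = 0: C(12,0)·(2)^0 = 1·1 = 1.
  j = 1: C(12,1)·(2)^1 = 12·2 = 24.
  j = 2: C(12,2)·(2)^2 = 66·4 = 264.
  V_q(n, t) = 1 + 24 + 264 = 289.
Step 2: q^n = 3^12 = 531441.
Step 3: Hamming bound ⌊q^n / V_q(n,t)⌋ = ⌊531441/289⌋ = 1838.
Step 4: Compare |C| = 2253 to 1838: violated.
The claimed |C| lies above the Hamming bound, so no 3-ary code of length 12 with d ≥ 5 can have 2253 codewords.


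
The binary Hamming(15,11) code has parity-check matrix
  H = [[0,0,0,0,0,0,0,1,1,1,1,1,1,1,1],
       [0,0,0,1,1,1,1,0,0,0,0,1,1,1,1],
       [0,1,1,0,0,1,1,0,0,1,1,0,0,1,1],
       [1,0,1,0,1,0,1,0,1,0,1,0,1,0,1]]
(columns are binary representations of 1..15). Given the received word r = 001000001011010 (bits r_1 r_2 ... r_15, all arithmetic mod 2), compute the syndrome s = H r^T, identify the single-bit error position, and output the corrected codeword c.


s = (0, 0, 1, 1)^T, error position = 3, corrected codeword c = 000000001011010

Compute s = H r^T mod 2 one row at a time:
  s_1 = 0 + 1 + 0 + 1 + 1 + 0 + 1 + 0 = 4 ≡ 0 (mod 2).
  s_2 = 0 + 0 + 0 + 0 + 1 + 0 + 1 + 0 = 2 ≡ 0 (mod 2).
  s_3 = 0 + 1 + 0 + 0 + 0 + 1 + 1 + 0 = 3 ≡ 1 (mod 2).
  s_4 = 0 + 1 + 0 + 0 + 1 + 1 + 0 + 0 = 3 ≡ 1 (mod 2).
s = (0, 0, 1, 1)^T — this equals column 3 of H (binary 0011), so error is at position 3.
Correct: flip bit 3 of r = 001000001011010 to get c = 000000001011010.


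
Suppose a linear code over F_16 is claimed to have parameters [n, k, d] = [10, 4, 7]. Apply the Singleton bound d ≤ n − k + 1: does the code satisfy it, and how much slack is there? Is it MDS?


Singleton RHS = n − k + 1 = 7, slack = 0, bound satisfied, MDS.

Singleton bound: d ≤ n − k + 1.
Here n = 10, k = 4, so n − k + 1 = 7.
Given d = 7, check d ≤ 7: YES.
Slack = (n − k + 1) − d = 0.
The code is MDS (slack = 0).
Description: the claimed parameters are [10, 4, 7]_16; such a code would be MDS (meets Singleton bound).


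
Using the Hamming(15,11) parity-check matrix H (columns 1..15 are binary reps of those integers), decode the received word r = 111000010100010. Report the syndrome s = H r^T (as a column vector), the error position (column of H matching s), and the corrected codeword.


s = (1, 1, 0, 0)^T, error position = 12, corrected codeword c = 111000010101010

Compute s = H r^T mod 2 one row at a time:
  s_1 = 1 + 0 + 1 + 0 + 0 + 0 + 1 + 0 = 3 ≡ 1 (mod 2).
  s_2 = 0 + 0 + 0 + 0 + 0 + 0 + 1 + 0 = 1 ≡ 1 (mod 2).
  s_3 = 1 + 1 + 0 + 0 + 1 + 0 + 1 + 0 = 4 ≡ 0 (mod 2).
  s_4 = 1 + 1 + 0 + 0 + 0 + 0 + 0 + 0 = 2 ≡ 0 (mod 2).
s = (1, 1, 0, 0)^T — this equals column 12 of H (binary 1100), so error is at position 12.
Correct: flip bit 12 of r = 111000010100010 to get c = 111000010101010.


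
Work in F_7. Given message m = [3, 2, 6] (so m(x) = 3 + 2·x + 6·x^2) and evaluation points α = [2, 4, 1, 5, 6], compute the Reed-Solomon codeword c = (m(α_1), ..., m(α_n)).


c = [3, 2, 4, 2, 0]

Message polynomial: m(x) = 3 + 2·x + 6·x^2 (mod 7).
For each evaluation point α_i, compute m(α_i) mod 7:
  α_1 = 2: Horner steps 6 → 0 → 3, so m(2) = 3.
  α_2 = 4: Horner steps 6 → 5 → 2, so m(4) = 2.
  α_3 = 1: Horner steps 6 → 1 → 4, so m(1) = 4.
  α_4 = 5: Horner steps 6 → 4 → 2, so m(5) = 2.
  α_5 = 6: Horner steps 6 → 3 → 0, so m(6) = 0.
Codeword c = [3, 2, 4, 2, 0] ∈ F_7^5.


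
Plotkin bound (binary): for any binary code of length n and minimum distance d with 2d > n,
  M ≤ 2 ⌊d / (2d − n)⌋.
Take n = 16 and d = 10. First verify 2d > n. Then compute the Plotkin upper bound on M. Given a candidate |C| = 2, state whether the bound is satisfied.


Plotkin bound M ≤ 4; given |C| = 2 ≤ bound (satisfied).

Check applicability: 2d = 20, n = 16.
2d − n = 4 > 0, so Plotkin applies.
Compute d/(2d−n) = 10/4 ≈ 2.5000.
⌊d/(2d−n)⌋ = 2.
Plotkin bound: M ≤ 2·2 = 4.
Given |C| = 2, check: satisfied.
This |C| is below the Plotkin bound.
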